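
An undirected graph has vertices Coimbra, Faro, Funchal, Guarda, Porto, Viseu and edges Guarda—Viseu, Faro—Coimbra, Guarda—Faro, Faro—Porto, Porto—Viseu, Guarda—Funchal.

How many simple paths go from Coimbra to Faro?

Coimbra–Faro

1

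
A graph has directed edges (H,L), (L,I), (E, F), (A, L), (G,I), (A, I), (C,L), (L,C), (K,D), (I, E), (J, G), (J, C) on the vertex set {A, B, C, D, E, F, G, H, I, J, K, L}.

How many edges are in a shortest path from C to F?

Distance 0: C.
Distance 1: L.
Distance 2: I.
Distance 3: E.
Distance 4: F — contains F.

4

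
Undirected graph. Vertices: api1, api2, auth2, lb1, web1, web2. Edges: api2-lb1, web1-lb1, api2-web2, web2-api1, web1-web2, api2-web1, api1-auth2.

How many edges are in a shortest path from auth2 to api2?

Distance 0: auth2.
Distance 1: api1.
Distance 2: web2.
Distance 3: api2, web1 — contains api2.

3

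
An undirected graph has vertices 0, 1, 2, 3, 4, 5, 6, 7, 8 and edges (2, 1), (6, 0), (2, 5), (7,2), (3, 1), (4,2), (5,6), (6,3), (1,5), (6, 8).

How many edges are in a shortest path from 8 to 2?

Distance 0: 8.
Distance 1: 6.
Distance 2: 0, 3, 5.
Distance 3: 1, 2 — contains 2.

3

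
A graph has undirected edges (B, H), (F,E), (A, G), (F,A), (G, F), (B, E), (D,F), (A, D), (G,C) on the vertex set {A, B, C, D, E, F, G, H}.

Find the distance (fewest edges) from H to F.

3

Distance 0: H.
Distance 1: B.
Distance 2: E.
Distance 3: F — contains F.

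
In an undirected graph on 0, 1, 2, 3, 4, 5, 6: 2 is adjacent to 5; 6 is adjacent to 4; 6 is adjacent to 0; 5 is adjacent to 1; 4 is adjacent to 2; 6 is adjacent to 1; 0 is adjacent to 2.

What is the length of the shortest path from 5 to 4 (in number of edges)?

2

Distance 0: 5.
Distance 1: 1, 2.
Distance 2: 0, 4, 6 — contains 4.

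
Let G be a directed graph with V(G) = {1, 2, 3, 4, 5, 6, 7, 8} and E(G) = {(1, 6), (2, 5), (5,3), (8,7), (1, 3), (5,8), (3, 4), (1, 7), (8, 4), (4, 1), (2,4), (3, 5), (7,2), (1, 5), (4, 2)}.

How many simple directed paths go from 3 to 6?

3

3→4→1→6
3→5→8→4→1→6
3→5→8→7→2→4→1→6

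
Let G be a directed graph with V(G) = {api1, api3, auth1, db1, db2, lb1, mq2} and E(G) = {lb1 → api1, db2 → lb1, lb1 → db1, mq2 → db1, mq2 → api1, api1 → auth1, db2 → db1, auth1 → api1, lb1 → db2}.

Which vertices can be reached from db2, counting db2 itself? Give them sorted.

Start at db2.
Its neighbours: db1, lb1.
Then their neighbours: api1.
Then next layer: auth1.
Nothing further is reachable.

api1, auth1, db1, db2, lb1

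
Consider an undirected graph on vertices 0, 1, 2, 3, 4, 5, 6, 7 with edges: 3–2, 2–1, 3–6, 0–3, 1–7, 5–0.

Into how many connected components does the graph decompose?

From 0: component {0, 1, 2, 3, 5, 6, 7}.
From 4: component {4}.
That's 2 components.

2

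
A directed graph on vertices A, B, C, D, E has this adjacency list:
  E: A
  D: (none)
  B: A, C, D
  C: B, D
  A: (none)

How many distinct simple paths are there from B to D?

B→C→D
B→D

2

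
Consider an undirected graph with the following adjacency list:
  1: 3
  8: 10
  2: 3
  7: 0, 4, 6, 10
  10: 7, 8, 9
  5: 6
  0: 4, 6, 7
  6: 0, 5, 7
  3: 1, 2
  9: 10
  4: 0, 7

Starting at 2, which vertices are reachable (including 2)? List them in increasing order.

1, 2, 3

Start at 2.
Its neighbours: 3.
Then their neighbours: 1.
Nothing further is reachable.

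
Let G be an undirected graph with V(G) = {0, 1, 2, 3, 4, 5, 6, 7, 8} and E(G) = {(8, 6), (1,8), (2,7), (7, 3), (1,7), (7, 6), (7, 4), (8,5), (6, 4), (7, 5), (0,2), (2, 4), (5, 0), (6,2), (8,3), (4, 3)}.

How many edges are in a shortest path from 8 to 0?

Distance 0: 8.
Distance 1: 1, 3, 5, 6.
Distance 2: 0, 2, 4, 7 — contains 0.

2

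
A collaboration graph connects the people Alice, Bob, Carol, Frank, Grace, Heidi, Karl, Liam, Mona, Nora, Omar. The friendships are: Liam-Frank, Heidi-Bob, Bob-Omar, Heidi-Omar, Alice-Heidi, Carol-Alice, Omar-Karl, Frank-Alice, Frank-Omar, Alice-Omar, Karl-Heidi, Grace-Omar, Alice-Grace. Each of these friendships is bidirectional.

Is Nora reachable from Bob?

No

Explore from Bob.
Distance 1: reach Heidi, Omar.
Distance 2: reach Alice, Frank, Grace, Karl.
Distance 3: reach Carol, Liam.
The search is exhausted without reaching Nora; it lies in a different component.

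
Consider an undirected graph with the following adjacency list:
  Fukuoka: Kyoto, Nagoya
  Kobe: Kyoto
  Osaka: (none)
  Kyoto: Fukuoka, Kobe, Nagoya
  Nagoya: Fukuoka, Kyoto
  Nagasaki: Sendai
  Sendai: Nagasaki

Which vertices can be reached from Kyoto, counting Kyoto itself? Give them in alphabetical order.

Start at Kyoto.
Its neighbours: Fukuoka, Kobe, Nagoya.
Nothing further is reachable.

Fukuoka, Kobe, Kyoto, Nagoya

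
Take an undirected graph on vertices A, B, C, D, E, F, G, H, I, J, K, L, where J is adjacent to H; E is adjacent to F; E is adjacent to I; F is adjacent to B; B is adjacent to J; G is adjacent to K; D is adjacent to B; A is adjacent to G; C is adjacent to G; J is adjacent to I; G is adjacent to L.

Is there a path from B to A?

No

Explore from B.
Distance 1: reach D, F, J.
Distance 2: reach E, H, I.
The search is exhausted without reaching A; it lies in a different component.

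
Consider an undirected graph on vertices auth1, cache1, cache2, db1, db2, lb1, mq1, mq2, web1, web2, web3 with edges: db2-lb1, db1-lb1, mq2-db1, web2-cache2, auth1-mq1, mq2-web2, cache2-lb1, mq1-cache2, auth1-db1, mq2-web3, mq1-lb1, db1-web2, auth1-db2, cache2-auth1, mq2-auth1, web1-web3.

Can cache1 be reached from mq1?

Explore from mq1.
Distance 1: reach auth1, cache2, lb1.
Distance 2: reach db1, db2, mq2, web2.
Distance 3: reach web3.
Distance 4: reach web1.
The search is exhausted without reaching cache1; it lies in a different component.

No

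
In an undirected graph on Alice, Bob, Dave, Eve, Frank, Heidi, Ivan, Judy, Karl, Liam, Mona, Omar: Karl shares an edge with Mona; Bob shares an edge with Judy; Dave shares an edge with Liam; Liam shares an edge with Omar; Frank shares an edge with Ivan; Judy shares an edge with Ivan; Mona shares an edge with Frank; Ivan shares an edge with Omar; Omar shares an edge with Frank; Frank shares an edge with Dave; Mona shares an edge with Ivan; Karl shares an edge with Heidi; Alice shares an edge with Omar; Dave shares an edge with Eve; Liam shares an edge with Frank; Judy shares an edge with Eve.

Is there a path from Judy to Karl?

Yes

Explore from Judy.
Distance 1: reach Bob, Eve, Ivan.
Distance 2: reach Dave, Frank, Mona, Omar.
Distance 3: reach Alice, Karl, Liam.
Found Karl.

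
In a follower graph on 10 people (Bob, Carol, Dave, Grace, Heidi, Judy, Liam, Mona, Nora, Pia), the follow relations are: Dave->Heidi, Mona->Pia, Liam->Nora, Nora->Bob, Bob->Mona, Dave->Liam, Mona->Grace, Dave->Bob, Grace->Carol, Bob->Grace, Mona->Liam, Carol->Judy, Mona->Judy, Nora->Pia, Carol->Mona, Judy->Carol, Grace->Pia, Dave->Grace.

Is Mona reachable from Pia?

Pia has no outgoing edges, so nothing is reachable from it.

No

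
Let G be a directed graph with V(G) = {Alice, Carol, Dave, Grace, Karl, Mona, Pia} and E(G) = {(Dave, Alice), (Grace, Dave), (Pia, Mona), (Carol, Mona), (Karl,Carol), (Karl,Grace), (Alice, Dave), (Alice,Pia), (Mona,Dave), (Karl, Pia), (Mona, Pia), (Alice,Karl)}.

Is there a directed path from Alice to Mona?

Yes

Explore from Alice.
Distance 1: reach Dave, Karl, Pia.
Distance 2: reach Carol, Grace, Mona.
Found Mona.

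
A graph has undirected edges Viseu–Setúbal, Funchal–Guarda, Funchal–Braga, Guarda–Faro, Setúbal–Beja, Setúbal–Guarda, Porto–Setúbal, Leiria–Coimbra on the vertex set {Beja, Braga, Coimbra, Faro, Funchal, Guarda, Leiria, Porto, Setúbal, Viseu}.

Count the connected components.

From Beja: component {Beja, Braga, Faro, Funchal, Guarda, Porto, Setúbal, Viseu}.
From Coimbra: component {Coimbra, Leiria}.
That's 2 components.

2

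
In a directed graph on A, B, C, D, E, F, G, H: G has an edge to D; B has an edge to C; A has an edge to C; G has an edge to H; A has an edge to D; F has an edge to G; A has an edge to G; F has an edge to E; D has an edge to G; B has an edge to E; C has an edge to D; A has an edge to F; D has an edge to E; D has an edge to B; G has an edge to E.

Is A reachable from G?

Explore from G.
Distance 1: reach D, E, H.
Distance 2: reach B.
Distance 3: reach C.
The search from G is exhausted; no directed path reaches A.

No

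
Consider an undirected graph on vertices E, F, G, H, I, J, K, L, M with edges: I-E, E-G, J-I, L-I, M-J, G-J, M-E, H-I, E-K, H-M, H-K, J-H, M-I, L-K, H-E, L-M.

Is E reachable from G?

Yes

Explore from G.
Distance 1: reach E, J.
Found E.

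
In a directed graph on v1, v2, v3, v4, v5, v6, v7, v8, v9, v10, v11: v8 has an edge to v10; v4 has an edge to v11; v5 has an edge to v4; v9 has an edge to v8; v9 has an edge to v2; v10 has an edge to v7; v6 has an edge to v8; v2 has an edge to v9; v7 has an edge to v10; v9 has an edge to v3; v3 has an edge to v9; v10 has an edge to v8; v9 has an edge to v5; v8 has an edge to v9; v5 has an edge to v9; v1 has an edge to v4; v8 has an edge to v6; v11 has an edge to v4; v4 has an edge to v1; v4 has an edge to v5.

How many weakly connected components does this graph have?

From v1: component {v1, v2, v3, v4, v5, v6, v7, v8, v9, v10, v11}.
That's 1 component.

1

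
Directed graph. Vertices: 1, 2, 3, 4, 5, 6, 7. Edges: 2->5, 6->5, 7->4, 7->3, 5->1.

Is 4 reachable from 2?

No

Explore from 2.
Distance 1: reach 5.
Distance 2: reach 1.
The search from 2 is exhausted; no directed path reaches 4.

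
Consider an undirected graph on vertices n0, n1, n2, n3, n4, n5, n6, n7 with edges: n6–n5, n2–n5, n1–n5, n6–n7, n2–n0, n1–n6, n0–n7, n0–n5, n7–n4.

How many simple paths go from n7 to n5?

n7–n0–n2–n5
n7–n0–n5
n7–n6–n1–n5
n7–n6–n5

4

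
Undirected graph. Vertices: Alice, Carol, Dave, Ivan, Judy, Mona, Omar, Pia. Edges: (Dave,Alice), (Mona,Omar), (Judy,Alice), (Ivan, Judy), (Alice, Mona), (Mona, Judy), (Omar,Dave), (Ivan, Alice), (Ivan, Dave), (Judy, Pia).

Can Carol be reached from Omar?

No

Explore from Omar.
Distance 1: reach Dave, Mona.
Distance 2: reach Alice, Ivan, Judy.
Distance 3: reach Pia.
The search is exhausted without reaching Carol; it lies in a different component.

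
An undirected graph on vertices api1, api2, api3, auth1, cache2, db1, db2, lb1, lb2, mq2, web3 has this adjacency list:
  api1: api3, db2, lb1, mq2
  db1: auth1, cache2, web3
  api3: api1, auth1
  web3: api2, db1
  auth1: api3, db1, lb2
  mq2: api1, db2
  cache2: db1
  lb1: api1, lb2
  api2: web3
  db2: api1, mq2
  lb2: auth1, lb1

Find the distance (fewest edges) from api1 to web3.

4

Distance 0: api1.
Distance 1: api3, db2, lb1, mq2.
Distance 2: auth1, lb2.
Distance 3: db1.
Distance 4: cache2, web3 — contains web3.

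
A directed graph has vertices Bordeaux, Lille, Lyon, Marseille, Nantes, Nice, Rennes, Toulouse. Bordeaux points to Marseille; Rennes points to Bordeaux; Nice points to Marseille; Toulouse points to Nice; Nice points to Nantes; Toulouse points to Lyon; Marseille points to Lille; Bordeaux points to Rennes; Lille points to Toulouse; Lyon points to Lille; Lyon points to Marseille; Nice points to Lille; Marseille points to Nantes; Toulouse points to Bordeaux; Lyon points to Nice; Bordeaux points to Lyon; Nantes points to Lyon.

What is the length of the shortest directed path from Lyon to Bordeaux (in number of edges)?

Distance 0: Lyon.
Distance 1: Lille, Marseille, Nice.
Distance 2: Nantes, Toulouse.
Distance 3: Bordeaux — contains Bordeaux.

3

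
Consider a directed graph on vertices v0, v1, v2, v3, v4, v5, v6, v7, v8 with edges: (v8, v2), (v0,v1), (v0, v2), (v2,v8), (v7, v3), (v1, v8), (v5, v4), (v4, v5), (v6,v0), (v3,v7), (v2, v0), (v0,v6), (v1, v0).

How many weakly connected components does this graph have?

From v0: component {v0, v1, v2, v6, v8}.
From v3: component {v3, v7}.
From v4: component {v4, v5}.
That's 3 components.

3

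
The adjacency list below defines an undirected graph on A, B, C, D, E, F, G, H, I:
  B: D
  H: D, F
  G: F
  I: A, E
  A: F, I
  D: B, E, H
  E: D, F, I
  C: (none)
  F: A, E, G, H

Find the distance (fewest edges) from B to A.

4

Distance 0: B.
Distance 1: D.
Distance 2: E, H.
Distance 3: F, I.
Distance 4: A, G — contains A.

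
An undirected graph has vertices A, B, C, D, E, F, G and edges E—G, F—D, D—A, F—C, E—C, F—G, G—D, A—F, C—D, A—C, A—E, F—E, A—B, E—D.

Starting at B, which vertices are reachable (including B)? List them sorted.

Start at B.
Its neighbours: A.
Then their neighbours: C, D, E, F.
Then next layer: G.
Every vertex is now reached.

A, B, C, D, E, F, G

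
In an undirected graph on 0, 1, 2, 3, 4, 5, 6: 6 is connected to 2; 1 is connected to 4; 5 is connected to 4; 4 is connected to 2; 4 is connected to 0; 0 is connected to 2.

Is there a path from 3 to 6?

No

3 has no edges, so nothing is reachable from it.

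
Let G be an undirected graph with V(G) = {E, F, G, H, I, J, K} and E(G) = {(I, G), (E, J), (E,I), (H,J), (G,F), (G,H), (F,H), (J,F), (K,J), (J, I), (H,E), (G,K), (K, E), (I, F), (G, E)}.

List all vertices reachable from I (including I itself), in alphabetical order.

E, F, G, H, I, J, K

Start at I.
Its neighbours: E, F, G, J.
Then their neighbours: H, K.
Every vertex is now reached.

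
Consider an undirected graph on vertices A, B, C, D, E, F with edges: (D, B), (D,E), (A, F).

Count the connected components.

3

From A: component {A, F}.
From B: component {B, D, E}.
From C: component {C}.
That's 3 components.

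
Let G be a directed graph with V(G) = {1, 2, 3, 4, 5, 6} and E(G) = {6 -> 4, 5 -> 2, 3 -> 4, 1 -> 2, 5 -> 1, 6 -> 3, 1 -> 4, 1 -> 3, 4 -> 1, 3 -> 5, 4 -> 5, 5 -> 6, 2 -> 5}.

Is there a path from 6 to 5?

Explore from 6.
Distance 1: reach 3, 4.
Distance 2: reach 1, 5.
Found 5.

Yes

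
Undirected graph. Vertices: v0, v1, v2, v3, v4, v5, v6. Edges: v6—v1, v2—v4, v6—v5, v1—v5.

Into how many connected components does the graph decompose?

4

From v0: component {v0}.
From v1: component {v1, v5, v6}.
From v2: component {v2, v4}.
From v3: component {v3}.
That's 4 components.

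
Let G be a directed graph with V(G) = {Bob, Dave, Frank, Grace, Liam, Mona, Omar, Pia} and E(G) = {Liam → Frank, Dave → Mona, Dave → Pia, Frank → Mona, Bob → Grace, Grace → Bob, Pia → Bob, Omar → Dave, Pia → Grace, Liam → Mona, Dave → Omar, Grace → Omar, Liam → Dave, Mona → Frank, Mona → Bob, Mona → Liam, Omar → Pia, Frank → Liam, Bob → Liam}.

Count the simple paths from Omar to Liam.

7

Omar→Dave→Mona→Bob→Liam
Omar→Dave→Mona→Frank→Liam
Omar→Dave→Mona→Liam
Omar→Dave→Pia→Bob→Liam
Omar→Dave→Pia→Grace→Bob→Liam
Omar→Pia→Bob→Liam
Omar→Pia→Grace→Bob→Liam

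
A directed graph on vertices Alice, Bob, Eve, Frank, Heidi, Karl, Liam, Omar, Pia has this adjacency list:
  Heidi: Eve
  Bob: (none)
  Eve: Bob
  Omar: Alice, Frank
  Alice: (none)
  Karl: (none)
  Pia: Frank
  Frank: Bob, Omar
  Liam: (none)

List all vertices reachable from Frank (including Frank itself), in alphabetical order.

Alice, Bob, Frank, Omar

Start at Frank.
Its neighbours: Bob, Omar.
Then their neighbours: Alice.
Nothing further is reachable.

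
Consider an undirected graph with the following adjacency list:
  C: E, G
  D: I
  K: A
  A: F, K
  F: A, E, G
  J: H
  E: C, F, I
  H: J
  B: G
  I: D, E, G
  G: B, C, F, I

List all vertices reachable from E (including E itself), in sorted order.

Start at E.
Its neighbours: C, F, I.
Then their neighbours: A, D, G.
Then next layer: B, K.
Nothing further is reachable.

A, B, C, D, E, F, G, I, K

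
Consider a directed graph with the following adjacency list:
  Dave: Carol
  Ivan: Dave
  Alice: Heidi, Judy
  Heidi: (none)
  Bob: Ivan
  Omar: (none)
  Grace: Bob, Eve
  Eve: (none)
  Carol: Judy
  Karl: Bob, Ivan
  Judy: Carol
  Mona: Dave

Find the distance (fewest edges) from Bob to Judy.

4

Distance 0: Bob.
Distance 1: Ivan.
Distance 2: Dave.
Distance 3: Carol.
Distance 4: Judy — contains Judy.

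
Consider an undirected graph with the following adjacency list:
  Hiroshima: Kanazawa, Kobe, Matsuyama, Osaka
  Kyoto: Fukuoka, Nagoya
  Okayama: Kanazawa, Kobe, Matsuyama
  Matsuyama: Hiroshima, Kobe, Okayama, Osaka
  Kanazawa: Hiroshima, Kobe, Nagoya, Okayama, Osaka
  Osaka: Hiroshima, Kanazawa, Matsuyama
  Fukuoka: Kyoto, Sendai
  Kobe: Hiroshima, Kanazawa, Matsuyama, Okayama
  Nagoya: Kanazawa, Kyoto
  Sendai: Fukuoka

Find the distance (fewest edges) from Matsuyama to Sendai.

Distance 0: Matsuyama.
Distance 1: Hiroshima, Kobe, Okayama, Osaka.
Distance 2: Kanazawa.
Distance 3: Nagoya.
Distance 4: Kyoto.
Distance 5: Fukuoka.
Distance 6: Sendai — contains Sendai.

6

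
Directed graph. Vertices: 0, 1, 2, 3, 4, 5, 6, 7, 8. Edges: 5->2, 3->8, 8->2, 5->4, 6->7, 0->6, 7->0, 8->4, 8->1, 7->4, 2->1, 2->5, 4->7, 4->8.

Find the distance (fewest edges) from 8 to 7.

2

Distance 0: 8.
Distance 1: 1, 2, 4.
Distance 2: 5, 7 — contains 7.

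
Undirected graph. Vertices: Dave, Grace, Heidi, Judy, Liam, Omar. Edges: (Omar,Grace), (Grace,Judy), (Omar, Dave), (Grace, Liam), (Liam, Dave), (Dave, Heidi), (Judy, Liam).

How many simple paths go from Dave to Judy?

Dave–Liam–Grace–Judy
Dave–Liam–Judy
Dave–Omar–Grace–Judy
Dave–Omar–Grace–Liam–Judy

4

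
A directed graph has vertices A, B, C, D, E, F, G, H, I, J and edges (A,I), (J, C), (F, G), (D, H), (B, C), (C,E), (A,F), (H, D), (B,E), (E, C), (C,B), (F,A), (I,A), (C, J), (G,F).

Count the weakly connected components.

3

From A: component {A, F, G, I}.
From B: component {B, C, E, J}.
From D: component {D, H}.
That's 3 components.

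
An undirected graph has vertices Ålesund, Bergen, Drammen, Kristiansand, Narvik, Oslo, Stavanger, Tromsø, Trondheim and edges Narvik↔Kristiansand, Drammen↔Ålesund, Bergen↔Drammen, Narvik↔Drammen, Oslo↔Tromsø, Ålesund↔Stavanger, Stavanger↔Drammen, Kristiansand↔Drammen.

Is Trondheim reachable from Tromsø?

No

Explore from Tromsø.
Distance 1: reach Oslo.
The search is exhausted without reaching Trondheim; it lies in a different component.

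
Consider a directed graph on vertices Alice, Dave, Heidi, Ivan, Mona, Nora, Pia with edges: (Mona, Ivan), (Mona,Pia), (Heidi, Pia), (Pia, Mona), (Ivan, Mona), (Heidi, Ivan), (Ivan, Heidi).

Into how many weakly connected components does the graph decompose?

From Alice: component {Alice}.
From Dave: component {Dave}.
From Heidi: component {Heidi, Ivan, Mona, Pia}.
From Nora: component {Nora}.
That's 4 components.

4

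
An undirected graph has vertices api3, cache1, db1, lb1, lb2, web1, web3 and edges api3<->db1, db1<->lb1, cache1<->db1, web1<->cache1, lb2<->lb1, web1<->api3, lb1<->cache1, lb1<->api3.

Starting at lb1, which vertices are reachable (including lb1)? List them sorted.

Start at lb1.
Its neighbours: api3, cache1, db1, lb2.
Then their neighbours: web1.
Nothing further is reachable.

api3, cache1, db1, lb1, lb2, web1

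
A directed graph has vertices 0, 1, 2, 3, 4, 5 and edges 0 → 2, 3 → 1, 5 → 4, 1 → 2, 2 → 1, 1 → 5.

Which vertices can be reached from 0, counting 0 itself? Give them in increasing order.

Start at 0.
Its neighbours: 2.
Then their neighbours: 1.
Then next layer: 5.
Then next layer: 4.
Nothing further is reachable.

0, 1, 2, 4, 5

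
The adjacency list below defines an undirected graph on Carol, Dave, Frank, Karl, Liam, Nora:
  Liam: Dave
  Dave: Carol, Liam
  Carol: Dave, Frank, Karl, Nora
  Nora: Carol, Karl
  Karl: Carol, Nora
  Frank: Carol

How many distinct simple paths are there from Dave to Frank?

1

Dave–Carol–Frank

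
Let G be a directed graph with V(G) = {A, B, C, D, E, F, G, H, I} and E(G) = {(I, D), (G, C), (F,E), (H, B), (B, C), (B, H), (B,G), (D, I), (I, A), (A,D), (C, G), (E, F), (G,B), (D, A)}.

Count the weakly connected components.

From A: component {A, D, I}.
From B: component {B, C, G, H}.
From E: component {E, F}.
That's 3 components.

3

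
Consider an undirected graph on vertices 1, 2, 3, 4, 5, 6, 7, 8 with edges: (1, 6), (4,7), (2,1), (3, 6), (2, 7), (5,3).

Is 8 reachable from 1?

No

Explore from 1.
Distance 1: reach 2, 6.
Distance 2: reach 3, 7.
Distance 3: reach 4, 5.
The search is exhausted without reaching 8; it lies in a different component.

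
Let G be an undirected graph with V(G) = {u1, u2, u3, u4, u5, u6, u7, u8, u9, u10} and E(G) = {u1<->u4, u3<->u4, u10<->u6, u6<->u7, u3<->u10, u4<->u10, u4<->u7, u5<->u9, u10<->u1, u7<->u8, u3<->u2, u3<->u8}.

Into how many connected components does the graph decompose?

From u1: component {u1, u2, u3, u4, u6, u7, u8, u10}.
From u5: component {u5, u9}.
That's 2 components.

2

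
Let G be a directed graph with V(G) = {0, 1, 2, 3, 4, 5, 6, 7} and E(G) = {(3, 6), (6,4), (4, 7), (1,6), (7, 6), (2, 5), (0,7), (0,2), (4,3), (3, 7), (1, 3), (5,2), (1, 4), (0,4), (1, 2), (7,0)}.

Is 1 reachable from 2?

Explore from 2.
Distance 1: reach 5.
The search from 2 is exhausted; no directed path reaches 1.

No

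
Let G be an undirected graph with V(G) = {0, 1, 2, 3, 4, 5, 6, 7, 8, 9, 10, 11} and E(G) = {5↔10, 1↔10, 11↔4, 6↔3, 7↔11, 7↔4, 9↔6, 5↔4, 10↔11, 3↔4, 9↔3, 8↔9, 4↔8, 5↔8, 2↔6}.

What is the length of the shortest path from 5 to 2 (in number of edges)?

4

Distance 0: 5.
Distance 1: 4, 8, 10.
Distance 2: 1, 3, 7, 9, 11.
Distance 3: 6.
Distance 4: 2 — contains 2.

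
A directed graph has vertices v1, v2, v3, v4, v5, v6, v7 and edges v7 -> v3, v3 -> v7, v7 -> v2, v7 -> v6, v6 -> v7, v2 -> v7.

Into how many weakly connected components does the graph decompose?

From v1: component {v1}.
From v2: component {v2, v3, v6, v7}.
From v4: component {v4}.
From v5: component {v5}.
That's 4 components.

4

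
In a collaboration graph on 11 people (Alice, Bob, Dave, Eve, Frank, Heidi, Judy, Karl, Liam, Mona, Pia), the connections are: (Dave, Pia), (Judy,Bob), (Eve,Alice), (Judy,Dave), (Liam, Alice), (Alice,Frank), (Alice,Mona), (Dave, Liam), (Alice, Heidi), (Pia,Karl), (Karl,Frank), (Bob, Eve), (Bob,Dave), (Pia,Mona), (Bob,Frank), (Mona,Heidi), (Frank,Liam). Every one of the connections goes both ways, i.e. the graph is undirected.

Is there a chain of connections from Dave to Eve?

Explore from Dave.
Distance 1: reach Bob, Judy, Liam, Pia.
Distance 2: reach Alice, Eve, Frank, Karl, Mona.
Found Eve.

Yes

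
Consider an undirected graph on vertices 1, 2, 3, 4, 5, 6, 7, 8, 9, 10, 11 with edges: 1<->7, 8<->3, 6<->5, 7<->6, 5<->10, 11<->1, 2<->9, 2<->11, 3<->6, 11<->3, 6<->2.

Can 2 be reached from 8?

Yes

Explore from 8.
Distance 1: reach 3.
Distance 2: reach 6, 11.
Distance 3: reach 1, 2, 5, 7.
Found 2.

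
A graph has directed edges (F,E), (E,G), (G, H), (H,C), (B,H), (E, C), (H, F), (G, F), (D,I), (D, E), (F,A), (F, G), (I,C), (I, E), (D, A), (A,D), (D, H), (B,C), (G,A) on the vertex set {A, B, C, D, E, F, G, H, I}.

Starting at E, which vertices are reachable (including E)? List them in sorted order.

Start at E.
Its neighbours: C, G.
Then their neighbours: A, F, H.
Then next layer: D.
Then next layer: I.
Nothing further is reachable.

A, C, D, E, F, G, H, I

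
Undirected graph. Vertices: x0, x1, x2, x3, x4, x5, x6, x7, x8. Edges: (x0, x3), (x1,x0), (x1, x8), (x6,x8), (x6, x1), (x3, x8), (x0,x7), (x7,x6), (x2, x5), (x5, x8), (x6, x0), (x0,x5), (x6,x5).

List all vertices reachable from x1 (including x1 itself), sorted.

Start at x1.
Its neighbours: x0, x6, x8.
Then their neighbours: x3, x5, x7.
Then next layer: x2.
Nothing further is reachable.

x0, x1, x2, x3, x5, x6, x7, x8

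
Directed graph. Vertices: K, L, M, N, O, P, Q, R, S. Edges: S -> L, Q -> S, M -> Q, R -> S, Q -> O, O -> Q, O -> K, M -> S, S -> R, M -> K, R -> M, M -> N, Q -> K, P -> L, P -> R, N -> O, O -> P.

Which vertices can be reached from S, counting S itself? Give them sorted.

Start at S.
Its neighbours: L, R.
Then their neighbours: M.
Then next layer: K, N, Q.
Then next layer: O.
Then next layer: P.
Every vertex is now reached.

K, L, M, N, O, P, Q, R, S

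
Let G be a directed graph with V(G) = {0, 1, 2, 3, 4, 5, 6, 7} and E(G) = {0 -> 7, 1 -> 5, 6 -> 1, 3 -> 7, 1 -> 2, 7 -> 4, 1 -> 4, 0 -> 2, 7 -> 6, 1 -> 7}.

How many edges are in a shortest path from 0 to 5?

Distance 0: 0.
Distance 1: 2, 7.
Distance 2: 4, 6.
Distance 3: 1.
Distance 4: 5 — contains 5.

4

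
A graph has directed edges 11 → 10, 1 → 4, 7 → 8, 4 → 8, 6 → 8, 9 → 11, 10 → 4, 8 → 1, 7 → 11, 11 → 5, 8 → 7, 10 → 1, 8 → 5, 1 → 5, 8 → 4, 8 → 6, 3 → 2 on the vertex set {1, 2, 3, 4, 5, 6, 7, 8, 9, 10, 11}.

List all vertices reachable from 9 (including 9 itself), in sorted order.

1, 4, 5, 6, 7, 8, 9, 10, 11

Start at 9.
Its neighbours: 11.
Then their neighbours: 5, 10.
Then next layer: 1, 4.
Then next layer: 8.
Then next layer: 6, 7.
Nothing further is reachable.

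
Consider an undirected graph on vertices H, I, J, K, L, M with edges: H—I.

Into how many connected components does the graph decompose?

5

From H: component {H, I}.
From J: component {J}.
From K: component {K}.
From L: component {L}.
From M: component {M}.
That's 5 components.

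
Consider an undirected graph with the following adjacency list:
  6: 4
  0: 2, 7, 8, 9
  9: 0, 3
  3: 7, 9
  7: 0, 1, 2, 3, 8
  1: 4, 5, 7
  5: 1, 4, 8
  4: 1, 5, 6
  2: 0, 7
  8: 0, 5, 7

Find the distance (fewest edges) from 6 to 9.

5

Distance 0: 6.
Distance 1: 4.
Distance 2: 1, 5.
Distance 3: 7, 8.
Distance 4: 0, 2, 3.
Distance 5: 9 — contains 9.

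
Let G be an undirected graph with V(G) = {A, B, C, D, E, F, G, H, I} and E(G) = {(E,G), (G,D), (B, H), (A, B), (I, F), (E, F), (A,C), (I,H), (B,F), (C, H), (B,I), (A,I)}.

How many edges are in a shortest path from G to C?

Distance 0: G.
Distance 1: D, E.
Distance 2: F.
Distance 3: B, I.
Distance 4: A, H.
Distance 5: C — contains C.

5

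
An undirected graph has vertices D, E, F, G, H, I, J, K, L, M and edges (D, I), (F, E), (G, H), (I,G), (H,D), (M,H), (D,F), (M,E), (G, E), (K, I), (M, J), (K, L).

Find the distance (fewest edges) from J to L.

6

Distance 0: J.
Distance 1: M.
Distance 2: E, H.
Distance 3: D, F, G.
Distance 4: I.
Distance 5: K.
Distance 6: L — contains L.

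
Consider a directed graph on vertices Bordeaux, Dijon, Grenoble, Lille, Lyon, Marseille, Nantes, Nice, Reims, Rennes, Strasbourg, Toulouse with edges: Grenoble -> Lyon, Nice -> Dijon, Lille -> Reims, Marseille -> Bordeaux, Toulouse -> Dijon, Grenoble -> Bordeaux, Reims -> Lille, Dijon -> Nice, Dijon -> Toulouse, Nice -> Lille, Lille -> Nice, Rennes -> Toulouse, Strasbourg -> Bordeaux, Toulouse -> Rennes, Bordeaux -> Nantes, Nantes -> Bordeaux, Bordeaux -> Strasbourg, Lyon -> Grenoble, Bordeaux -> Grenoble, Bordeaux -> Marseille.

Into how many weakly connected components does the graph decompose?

2

From Bordeaux: component {Bordeaux, Grenoble, Lyon, Marseille, Nantes, Strasbourg}.
From Dijon: component {Dijon, Lille, Nice, Reims, Rennes, Toulouse}.
That's 2 components.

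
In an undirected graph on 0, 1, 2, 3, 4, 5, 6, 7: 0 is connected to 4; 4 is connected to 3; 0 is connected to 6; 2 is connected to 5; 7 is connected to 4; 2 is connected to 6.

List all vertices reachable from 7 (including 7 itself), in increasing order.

0, 2, 3, 4, 5, 6, 7

Start at 7.
Its neighbours: 4.
Then their neighbours: 0, 3.
Then next layer: 6.
Then next layer: 2.
Then next layer: 5.
Nothing further is reachable.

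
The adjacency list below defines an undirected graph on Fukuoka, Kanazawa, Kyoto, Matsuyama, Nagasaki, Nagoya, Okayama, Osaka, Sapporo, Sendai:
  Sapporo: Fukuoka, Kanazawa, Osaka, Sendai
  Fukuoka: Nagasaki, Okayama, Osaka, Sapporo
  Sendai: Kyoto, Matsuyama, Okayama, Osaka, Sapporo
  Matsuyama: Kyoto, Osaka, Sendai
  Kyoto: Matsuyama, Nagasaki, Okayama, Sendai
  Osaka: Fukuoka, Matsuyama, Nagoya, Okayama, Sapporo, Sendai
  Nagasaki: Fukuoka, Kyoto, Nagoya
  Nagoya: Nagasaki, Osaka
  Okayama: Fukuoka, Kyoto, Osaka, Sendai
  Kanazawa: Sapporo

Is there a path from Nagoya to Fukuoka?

Yes

Explore from Nagoya.
Distance 1: reach Nagasaki, Osaka.
Distance 2: reach Fukuoka, Kyoto, Matsuyama, Okayama, Sapporo, Sendai.
Found Fukuoka.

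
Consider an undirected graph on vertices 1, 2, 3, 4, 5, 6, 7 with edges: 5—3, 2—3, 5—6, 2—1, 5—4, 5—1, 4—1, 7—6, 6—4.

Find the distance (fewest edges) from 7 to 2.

4

Distance 0: 7.
Distance 1: 6.
Distance 2: 4, 5.
Distance 3: 1, 3.
Distance 4: 2 — contains 2.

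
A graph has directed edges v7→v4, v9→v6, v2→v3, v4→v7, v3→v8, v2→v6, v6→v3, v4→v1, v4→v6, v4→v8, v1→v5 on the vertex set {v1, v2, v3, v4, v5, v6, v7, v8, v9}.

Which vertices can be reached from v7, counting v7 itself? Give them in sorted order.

Start at v7.
Its neighbours: v4.
Then their neighbours: v1, v6, v8.
Then next layer: v3, v5.
Nothing further is reachable.

v1, v3, v4, v5, v6, v7, v8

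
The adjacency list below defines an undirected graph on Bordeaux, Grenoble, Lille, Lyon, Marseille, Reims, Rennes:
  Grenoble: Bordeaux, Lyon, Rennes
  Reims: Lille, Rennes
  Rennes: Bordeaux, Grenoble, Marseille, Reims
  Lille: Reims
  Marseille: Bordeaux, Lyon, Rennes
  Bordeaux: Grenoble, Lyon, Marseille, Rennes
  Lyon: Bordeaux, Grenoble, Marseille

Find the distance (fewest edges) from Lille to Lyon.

Distance 0: Lille.
Distance 1: Reims.
Distance 2: Rennes.
Distance 3: Bordeaux, Grenoble, Marseille.
Distance 4: Lyon — contains Lyon.

4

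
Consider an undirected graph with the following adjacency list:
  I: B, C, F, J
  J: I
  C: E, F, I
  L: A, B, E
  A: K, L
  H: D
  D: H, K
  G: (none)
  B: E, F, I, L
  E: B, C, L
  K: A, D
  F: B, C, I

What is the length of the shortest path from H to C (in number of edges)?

Distance 0: H.
Distance 1: D.
Distance 2: K.
Distance 3: A.
Distance 4: L.
Distance 5: B, E.
Distance 6: C, F, I — contains C.

6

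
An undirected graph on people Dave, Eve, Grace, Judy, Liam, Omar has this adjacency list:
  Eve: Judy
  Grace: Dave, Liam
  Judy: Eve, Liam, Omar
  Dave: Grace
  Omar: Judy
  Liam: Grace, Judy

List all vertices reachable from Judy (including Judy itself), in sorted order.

Start at Judy.
Its neighbours: Eve, Liam, Omar.
Then their neighbours: Grace.
Then next layer: Dave.
Every vertex is now reached.

Dave, Eve, Grace, Judy, Liam, Omar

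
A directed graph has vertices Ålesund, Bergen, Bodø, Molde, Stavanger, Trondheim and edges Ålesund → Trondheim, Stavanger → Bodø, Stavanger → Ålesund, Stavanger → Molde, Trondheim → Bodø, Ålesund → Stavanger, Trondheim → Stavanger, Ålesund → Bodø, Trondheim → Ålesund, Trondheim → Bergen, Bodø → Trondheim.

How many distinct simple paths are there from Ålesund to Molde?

3

Ålesund→Bodø→Trondheim→Stavanger→Molde
Ålesund→Stavanger→Molde
Ålesund→Trondheim→Stavanger→Molde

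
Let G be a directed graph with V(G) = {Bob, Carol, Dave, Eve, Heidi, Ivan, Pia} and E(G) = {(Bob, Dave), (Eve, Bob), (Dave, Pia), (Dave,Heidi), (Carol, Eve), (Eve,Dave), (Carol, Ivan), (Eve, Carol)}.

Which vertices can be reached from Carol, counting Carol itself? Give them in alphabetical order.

Start at Carol.
Its neighbours: Eve, Ivan.
Then their neighbours: Bob, Dave.
Then next layer: Heidi, Pia.
Every vertex is now reached.

Bob, Carol, Dave, Eve, Heidi, Ivan, Pia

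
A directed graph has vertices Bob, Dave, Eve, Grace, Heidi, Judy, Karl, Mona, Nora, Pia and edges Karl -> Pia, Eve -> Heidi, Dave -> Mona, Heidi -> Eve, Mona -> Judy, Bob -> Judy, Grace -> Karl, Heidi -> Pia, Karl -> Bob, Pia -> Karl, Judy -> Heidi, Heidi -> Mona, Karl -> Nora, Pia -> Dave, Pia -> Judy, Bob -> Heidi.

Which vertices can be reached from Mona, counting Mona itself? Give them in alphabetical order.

Bob, Dave, Eve, Heidi, Judy, Karl, Mona, Nora, Pia

Start at Mona.
Its neighbours: Judy.
Then their neighbours: Heidi.
Then next layer: Eve, Pia.
Then next layer: Dave, Karl.
Then next layer: Bob, Nora.
Nothing further is reachable.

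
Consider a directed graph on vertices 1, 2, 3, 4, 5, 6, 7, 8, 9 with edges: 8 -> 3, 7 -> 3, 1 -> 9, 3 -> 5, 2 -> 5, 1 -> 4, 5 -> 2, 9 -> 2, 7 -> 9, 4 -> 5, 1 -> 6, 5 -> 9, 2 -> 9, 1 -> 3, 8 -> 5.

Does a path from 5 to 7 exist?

Explore from 5.
Distance 1: reach 2, 9.
The search from 5 is exhausted; no directed path reaches 7.

No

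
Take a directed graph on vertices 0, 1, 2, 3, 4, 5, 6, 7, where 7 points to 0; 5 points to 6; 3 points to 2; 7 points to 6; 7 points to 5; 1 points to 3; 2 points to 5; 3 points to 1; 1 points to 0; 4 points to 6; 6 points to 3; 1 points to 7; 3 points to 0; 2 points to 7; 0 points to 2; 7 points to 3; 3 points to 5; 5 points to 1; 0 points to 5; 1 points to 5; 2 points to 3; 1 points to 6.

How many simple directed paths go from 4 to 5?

14

4→6→3→0→2→5
4→6→3→0→2→7→5
4→6→3→0→5
4→6→3→1→0→2→5
4→6→3→1→0→2→7→5
4→6→3→1→0→5
4→6→3→1→5
4→6→3→1→7→0→2→5
4→6→3→1→7→0→5
4→6→3→1→7→5
4→6→3→2→5
4→6→3→2→7→0→5
4→6→3→2→7→5
4→6→3→5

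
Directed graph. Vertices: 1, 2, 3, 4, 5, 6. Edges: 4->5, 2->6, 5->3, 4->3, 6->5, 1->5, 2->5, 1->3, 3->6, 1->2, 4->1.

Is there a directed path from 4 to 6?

Explore from 4.
Distance 1: reach 1, 3, 5.
Distance 2: reach 2, 6.
Found 6.

Yes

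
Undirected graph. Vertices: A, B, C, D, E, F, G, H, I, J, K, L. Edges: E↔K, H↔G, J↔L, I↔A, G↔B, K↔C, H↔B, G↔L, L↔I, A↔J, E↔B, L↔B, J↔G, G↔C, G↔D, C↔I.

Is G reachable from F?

No

F has no edges, so nothing is reachable from it.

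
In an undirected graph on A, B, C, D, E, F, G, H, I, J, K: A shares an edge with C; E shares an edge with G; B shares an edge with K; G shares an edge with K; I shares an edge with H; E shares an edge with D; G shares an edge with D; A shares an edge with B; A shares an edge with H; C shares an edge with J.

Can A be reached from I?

Yes

Explore from I.
Distance 1: reach H.
Distance 2: reach A.
Found A.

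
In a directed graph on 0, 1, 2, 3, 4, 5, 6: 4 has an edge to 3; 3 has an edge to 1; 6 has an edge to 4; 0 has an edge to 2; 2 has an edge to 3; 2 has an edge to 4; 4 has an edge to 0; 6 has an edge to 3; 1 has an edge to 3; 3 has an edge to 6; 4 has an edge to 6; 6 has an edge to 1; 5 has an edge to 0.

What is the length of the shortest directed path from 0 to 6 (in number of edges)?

Distance 0: 0.
Distance 1: 2.
Distance 2: 3, 4.
Distance 3: 1, 6 — contains 6.

3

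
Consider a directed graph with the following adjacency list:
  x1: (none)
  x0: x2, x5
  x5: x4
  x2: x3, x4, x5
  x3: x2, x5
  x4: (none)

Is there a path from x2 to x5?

Yes

Explore from x2.
Distance 1: reach x3, x4, x5.
Found x5.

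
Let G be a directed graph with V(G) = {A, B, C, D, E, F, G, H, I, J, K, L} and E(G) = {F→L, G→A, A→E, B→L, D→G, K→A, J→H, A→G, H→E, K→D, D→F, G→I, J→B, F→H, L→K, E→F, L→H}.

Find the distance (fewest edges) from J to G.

Distance 0: J.
Distance 1: B, H.
Distance 2: E, L.
Distance 3: F, K.
Distance 4: A, D.
Distance 5: G — contains G.

5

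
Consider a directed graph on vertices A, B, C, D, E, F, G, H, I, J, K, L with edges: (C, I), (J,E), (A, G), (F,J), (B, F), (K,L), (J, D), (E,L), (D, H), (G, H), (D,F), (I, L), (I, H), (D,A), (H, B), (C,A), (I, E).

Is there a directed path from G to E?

Yes

Explore from G.
Distance 1: reach H.
Distance 2: reach B.
Distance 3: reach F.
Distance 4: reach J.
Distance 5: reach D, E.
Found E.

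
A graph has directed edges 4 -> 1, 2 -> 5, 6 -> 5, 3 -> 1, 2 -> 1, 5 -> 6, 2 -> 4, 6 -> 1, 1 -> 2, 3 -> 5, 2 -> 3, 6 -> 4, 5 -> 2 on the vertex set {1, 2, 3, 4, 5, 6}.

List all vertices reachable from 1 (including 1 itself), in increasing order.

Start at 1.
Its neighbours: 2.
Then their neighbours: 3, 4, 5.
Then next layer: 6.
Every vertex is now reached.

1, 2, 3, 4, 5, 6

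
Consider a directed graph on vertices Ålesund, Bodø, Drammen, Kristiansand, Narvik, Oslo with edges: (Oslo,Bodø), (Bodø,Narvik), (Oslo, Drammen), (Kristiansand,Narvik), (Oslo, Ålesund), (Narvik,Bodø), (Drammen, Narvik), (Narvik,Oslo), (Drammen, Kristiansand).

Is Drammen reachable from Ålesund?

Ålesund has no outgoing edges, so nothing is reachable from it.

No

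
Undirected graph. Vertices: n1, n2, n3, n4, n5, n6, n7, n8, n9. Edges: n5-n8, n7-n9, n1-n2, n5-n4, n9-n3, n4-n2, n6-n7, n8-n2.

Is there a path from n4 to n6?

No

Explore from n4.
Distance 1: reach n2, n5.
Distance 2: reach n1, n8.
The search is exhausted without reaching n6; it lies in a different component.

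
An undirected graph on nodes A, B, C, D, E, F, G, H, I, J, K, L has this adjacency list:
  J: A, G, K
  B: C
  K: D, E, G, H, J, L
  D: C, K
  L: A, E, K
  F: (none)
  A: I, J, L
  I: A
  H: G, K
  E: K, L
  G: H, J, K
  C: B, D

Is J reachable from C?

Explore from C.
Distance 1: reach B, D.
Distance 2: reach K.
Distance 3: reach E, G, H, J, L.
Found J.

Yes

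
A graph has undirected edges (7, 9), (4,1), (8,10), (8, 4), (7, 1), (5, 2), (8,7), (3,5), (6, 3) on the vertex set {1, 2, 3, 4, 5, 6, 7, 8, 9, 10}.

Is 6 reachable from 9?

Explore from 9.
Distance 1: reach 7.
Distance 2: reach 1, 8.
Distance 3: reach 4, 10.
The search is exhausted without reaching 6; it lies in a different component.

No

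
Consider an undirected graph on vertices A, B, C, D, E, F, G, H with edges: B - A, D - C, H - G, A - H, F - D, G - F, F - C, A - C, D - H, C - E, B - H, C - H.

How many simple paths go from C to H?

C–A–B–H
C–A–H
C–D–F–G–H
C–D–H
C–F–D–H
C–F–G–H
C–H

7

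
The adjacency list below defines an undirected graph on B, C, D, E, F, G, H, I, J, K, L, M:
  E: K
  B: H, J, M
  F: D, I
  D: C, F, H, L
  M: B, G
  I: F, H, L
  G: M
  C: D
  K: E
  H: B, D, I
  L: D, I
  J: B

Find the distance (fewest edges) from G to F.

Distance 0: G.
Distance 1: M.
Distance 2: B.
Distance 3: H, J.
Distance 4: D, I.
Distance 5: C, F, L — contains F.

5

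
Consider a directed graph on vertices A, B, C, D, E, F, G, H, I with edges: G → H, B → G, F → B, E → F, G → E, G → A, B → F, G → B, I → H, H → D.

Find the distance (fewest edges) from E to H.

4

Distance 0: E.
Distance 1: F.
Distance 2: B.
Distance 3: G.
Distance 4: A, H — contains H.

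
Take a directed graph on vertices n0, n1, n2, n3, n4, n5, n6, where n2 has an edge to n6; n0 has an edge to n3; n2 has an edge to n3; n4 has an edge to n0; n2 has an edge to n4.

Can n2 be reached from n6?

n6 has no outgoing edges, so nothing is reachable from it.

No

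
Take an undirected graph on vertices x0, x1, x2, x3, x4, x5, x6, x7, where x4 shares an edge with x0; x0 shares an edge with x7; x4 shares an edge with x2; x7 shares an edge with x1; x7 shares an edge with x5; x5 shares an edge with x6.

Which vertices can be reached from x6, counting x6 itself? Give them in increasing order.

x0, x1, x2, x4, x5, x6, x7

Start at x6.
Its neighbours: x5.
Then their neighbours: x7.
Then next layer: x0, x1.
Then next layer: x4.
Then next layer: x2.
Nothing further is reachable.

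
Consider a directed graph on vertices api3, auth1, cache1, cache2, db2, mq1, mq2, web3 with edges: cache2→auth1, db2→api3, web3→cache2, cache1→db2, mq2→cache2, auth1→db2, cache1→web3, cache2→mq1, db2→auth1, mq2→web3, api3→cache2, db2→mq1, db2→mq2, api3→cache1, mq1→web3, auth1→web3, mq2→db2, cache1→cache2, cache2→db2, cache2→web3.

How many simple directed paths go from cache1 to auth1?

9

cache1→cache2→auth1
cache1→cache2→db2→auth1
cache1→db2→api3→cache2→auth1
cache1→db2→auth1
cache1→db2→mq1→web3→cache2→auth1
cache1→db2→mq2→cache2→auth1
cache1→db2→mq2→web3→cache2→auth1
cache1→web3→cache2→auth1
cache1→web3→cache2→db2→auth1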